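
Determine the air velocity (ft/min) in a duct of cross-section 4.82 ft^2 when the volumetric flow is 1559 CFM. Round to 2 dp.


V = 1559 / 4.82 = 323.44 ft/min

323.44 ft/min


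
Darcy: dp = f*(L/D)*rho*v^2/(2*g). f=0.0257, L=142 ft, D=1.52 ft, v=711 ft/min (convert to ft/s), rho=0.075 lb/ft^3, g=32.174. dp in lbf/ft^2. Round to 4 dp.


v_fps = 711/60 = 11.85 ft/s
dp = 0.0257*(142/1.52)*0.075*11.85^2/(2*32.174) = 0.3930 lbf/ft^2

0.3930 lbf/ft^2


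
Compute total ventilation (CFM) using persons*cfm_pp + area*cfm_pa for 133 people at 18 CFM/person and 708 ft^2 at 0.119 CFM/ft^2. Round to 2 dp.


Total = 133*18 + 708*0.119 = 2478.25 CFM

2478.25 CFM


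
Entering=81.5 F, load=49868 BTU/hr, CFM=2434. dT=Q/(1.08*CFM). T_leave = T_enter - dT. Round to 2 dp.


dT = 49868/(1.08*2434) = 18.9704
T_leave = 81.5 - 18.9704 = 62.53 F

62.53 F


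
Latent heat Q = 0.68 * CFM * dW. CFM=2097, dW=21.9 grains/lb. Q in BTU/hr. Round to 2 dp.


Q = 0.68 * 2097 * 21.9 = 31228.52 BTU/hr

31228.52 BTU/hr


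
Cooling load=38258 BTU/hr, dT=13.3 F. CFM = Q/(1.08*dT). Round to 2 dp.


CFM = 38258 / (1.08 * 13.3) = 2663.46

2663.46 CFM


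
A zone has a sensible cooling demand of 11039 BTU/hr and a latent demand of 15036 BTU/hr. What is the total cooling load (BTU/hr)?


Qt = 11039 + 15036 = 26075 BTU/hr

26075 BTU/hr


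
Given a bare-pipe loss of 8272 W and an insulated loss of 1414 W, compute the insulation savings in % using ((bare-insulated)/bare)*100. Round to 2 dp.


Savings = ((8272-1414)/8272)*100 = 82.91 %

82.91 %


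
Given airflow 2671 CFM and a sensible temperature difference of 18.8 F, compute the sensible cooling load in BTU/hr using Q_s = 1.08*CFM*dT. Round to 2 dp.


Q = 1.08 * 2671 * 18.8 = 54231.98 BTU/hr

54231.98 BTU/hr


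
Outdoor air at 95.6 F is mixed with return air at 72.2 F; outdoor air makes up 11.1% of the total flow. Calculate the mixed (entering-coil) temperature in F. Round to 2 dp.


T_mix = 72.2 + (11.1/100)*(95.6-72.2) = 74.80 F

74.80 F


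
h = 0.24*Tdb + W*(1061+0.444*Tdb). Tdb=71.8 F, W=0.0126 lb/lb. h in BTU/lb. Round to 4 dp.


h = 0.24*71.8 + 0.0126*(1061+0.444*71.8) = 31.0023 BTU/lb

31.0023 BTU/lb


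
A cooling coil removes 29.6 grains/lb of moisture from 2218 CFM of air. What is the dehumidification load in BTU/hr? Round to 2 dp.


Q = 0.68 * 2218 * 29.6 = 44643.90 BTU/hr

44643.90 BTU/hr


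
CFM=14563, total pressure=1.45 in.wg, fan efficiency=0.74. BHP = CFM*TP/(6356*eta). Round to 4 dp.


BHP = 14563 * 1.45 / (6356 * 0.74) = 4.4896 hp

4.4896 hp


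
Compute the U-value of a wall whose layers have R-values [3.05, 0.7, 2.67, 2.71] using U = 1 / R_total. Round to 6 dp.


R_total = 3.05 + 0.7 + 2.67 + 2.71 = 9.13
U = 1/9.13 = 0.109529

0.109529


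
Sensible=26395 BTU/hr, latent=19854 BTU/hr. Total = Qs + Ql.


Qt = 26395 + 19854 = 46249 BTU/hr

46249 BTU/hr


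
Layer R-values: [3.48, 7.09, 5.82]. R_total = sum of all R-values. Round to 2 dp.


R_total = 3.48 + 7.09 + 5.82 = 16.39

16.39


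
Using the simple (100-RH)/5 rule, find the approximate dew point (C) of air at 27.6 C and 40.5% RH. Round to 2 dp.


Td = 27.6 - (100-40.5)/5 = 15.70 C

15.70 C


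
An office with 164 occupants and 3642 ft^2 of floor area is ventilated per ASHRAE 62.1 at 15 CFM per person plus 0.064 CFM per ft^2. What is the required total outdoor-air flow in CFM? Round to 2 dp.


Total = 164*15 + 3642*0.064 = 2693.09 CFM

2693.09 CFM


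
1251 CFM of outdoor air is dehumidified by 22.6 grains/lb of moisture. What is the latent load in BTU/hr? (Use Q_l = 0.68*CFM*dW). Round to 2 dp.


Q = 0.68 * 1251 * 22.6 = 19225.37 BTU/hr

19225.37 BTU/hr


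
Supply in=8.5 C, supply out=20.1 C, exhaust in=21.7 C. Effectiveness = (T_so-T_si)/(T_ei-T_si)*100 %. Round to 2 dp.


eff = (20.1-8.5)/(21.7-8.5)*100 = 87.88 %

87.88 %


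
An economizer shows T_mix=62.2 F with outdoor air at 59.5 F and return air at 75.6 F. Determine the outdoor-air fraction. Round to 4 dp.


frac = (62.2 - 75.6) / (59.5 - 75.6) = 0.8323

0.8323


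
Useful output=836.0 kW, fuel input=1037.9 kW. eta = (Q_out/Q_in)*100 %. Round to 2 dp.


eta = (836.0/1037.9)*100 = 80.55 %

80.55 %


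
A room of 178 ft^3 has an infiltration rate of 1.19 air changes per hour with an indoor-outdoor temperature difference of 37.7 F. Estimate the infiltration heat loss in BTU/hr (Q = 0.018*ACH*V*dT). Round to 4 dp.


Q = 0.018 * 1.19 * 178 * 37.7 = 143.7411 BTU/hr

143.7411 BTU/hr


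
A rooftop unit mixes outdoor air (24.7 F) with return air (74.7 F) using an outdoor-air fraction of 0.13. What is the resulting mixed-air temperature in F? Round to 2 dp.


T_mix = 0.13*24.7 + 0.87*74.7 = 68.20 F

68.20 F


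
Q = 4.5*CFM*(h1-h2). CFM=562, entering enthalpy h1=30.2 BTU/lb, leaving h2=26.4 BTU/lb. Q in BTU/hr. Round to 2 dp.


Q = 4.5 * 562 * (30.2 - 26.4) = 9610.20 BTU/hr

9610.20 BTU/hr


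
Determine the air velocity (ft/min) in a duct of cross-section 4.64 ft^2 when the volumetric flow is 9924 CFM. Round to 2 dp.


V = 9924 / 4.64 = 2138.79 ft/min

2138.79 ft/min


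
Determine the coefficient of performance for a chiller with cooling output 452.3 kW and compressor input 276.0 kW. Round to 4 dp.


COP = 452.3 / 276.0 = 1.6388

1.6388


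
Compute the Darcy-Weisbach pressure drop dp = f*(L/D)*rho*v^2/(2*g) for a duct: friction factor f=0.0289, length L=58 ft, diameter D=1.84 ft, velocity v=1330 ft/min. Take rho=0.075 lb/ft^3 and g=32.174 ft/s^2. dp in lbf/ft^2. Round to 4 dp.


v_fps = 1330/60 = 22.1667 ft/s
dp = 0.0289*(58/1.84)*0.075*22.1667^2/(2*32.174) = 0.5217 lbf/ft^2

0.5217 lbf/ft^2


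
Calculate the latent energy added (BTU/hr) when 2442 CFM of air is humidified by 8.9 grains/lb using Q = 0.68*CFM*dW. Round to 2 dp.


Q = 0.68 * 2442 * 8.9 = 14778.98 BTU/hr

14778.98 BTU/hr


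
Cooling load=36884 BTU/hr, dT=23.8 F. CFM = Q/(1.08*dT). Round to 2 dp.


CFM = 36884 / (1.08 * 23.8) = 1434.95

1434.95 CFM


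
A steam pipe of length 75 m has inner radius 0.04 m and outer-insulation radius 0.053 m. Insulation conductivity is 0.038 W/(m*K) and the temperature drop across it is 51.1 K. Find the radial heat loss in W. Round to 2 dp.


Q = 2*pi*0.038*75*51.1/ln(0.053/0.04) = 3251.64 W

3251.64 W


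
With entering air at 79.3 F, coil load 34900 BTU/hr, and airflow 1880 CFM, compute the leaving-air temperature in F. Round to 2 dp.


dT = 34900/(1.08*1880) = 17.1887
T_leave = 79.3 - 17.1887 = 62.11 F

62.11 F


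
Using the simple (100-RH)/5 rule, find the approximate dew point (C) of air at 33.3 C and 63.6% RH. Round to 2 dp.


Td = 33.3 - (100-63.6)/5 = 26.02 C

26.02 C


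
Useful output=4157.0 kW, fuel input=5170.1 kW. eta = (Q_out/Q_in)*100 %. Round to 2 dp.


eta = (4157.0/5170.1)*100 = 80.40 %

80.40 %


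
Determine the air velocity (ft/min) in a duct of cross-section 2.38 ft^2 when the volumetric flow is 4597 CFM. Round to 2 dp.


V = 4597 / 2.38 = 1931.51 ft/min

1931.51 ft/min


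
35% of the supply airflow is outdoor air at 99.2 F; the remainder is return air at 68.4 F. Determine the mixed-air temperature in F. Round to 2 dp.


T_mix = 0.35*99.2 + 0.65*68.4 = 79.18 F

79.18 F


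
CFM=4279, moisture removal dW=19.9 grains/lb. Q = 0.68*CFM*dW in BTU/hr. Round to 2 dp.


Q = 0.68 * 4279 * 19.9 = 57903.43 BTU/hr

57903.43 BTU/hr


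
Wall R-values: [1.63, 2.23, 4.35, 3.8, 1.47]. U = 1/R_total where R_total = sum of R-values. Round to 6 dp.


R_total = 1.63 + 2.23 + 4.35 + 3.8 + 1.47 = 13.48
U = 1/13.48 = 0.074184

0.074184


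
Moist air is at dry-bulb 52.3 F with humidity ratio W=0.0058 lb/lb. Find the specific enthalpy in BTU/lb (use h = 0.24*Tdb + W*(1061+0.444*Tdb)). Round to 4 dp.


h = 0.24*52.3 + 0.0058*(1061+0.444*52.3) = 18.8405 BTU/lb

18.8405 BTU/lb


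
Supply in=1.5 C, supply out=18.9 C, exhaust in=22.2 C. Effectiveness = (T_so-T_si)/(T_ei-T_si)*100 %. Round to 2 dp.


eff = (18.9-1.5)/(22.2-1.5)*100 = 84.06 %

84.06 %


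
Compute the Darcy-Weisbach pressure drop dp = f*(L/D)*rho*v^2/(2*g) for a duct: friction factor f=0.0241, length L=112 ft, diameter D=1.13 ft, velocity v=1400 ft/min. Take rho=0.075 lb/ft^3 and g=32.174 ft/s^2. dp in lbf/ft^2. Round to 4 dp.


v_fps = 1400/60 = 23.3333 ft/s
dp = 0.0241*(112/1.13)*0.075*23.3333^2/(2*32.174) = 1.5158 lbf/ft^2

1.5158 lbf/ft^2


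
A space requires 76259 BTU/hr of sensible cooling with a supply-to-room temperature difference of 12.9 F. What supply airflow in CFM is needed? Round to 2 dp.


CFM = 76259 / (1.08 * 12.9) = 5473.66

5473.66 CFM


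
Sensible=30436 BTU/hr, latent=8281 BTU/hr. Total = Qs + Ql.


Qt = 30436 + 8281 = 38717 BTU/hr

38717 BTU/hr


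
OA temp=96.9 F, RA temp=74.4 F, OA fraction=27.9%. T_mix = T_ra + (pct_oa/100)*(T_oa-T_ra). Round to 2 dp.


T_mix = 74.4 + (27.9/100)*(96.9-74.4) = 80.68 F

80.68 F


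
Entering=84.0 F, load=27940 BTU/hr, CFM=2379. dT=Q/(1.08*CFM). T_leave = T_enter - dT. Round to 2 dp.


dT = 27940/(1.08*2379) = 10.8745
T_leave = 84.0 - 10.8745 = 73.13 F

73.13 F


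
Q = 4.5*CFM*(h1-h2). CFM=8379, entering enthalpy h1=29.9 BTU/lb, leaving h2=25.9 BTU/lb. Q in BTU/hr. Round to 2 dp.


Q = 4.5 * 8379 * (29.9 - 25.9) = 150822.00 BTU/hr

150822.00 BTU/hr


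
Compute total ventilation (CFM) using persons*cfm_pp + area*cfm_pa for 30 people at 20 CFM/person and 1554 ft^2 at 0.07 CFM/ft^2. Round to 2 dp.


Total = 30*20 + 1554*0.07 = 708.78 CFM

708.78 CFM


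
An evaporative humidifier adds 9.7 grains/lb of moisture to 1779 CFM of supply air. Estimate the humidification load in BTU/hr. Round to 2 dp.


Q = 0.68 * 1779 * 9.7 = 11734.28 BTU/hr

11734.28 BTU/hr


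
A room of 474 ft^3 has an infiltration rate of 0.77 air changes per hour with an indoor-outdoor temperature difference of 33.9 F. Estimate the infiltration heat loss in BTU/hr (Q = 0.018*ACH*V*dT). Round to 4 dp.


Q = 0.018 * 0.77 * 474 * 33.9 = 222.7108 BTU/hr

222.7108 BTU/hr


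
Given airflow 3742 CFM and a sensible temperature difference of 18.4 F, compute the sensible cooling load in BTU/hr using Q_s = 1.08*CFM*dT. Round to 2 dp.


Q = 1.08 * 3742 * 18.4 = 74361.02 BTU/hr

74361.02 BTU/hr


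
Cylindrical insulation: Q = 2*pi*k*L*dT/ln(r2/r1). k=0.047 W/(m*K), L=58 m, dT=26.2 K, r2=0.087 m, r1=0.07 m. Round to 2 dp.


Q = 2*pi*0.047*58*26.2/ln(0.087/0.07) = 2064.06 W

2064.06 W


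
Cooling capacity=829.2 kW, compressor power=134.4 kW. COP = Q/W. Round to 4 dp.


COP = 829.2 / 134.4 = 6.1696

6.1696


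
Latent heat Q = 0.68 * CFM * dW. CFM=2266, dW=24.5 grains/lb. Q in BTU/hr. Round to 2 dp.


Q = 0.68 * 2266 * 24.5 = 37751.56 BTU/hr

37751.56 BTU/hr


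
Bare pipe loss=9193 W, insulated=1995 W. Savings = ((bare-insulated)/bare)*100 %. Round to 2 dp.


Savings = ((9193-1995)/9193)*100 = 78.30 %

78.30 %


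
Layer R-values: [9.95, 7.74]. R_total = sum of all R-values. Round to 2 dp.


R_total = 9.95 + 7.74 = 17.69

17.69


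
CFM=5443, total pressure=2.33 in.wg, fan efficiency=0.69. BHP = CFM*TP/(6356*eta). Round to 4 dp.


BHP = 5443 * 2.33 / (6356 * 0.69) = 2.8918 hp

2.8918 hp


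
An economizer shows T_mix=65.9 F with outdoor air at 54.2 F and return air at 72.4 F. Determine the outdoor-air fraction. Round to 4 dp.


frac = (65.9 - 72.4) / (54.2 - 72.4) = 0.3571

0.3571


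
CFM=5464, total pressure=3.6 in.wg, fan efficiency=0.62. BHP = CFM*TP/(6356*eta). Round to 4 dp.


BHP = 5464 * 3.6 / (6356 * 0.62) = 4.9916 hp

4.9916 hp


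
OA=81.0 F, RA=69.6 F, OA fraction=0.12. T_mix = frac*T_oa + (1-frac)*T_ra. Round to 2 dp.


T_mix = 0.12*81.0 + 0.88*69.6 = 70.97 F

70.97 F


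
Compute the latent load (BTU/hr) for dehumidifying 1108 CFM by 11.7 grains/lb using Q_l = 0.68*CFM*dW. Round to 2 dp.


Q = 0.68 * 1108 * 11.7 = 8815.25 BTU/hr

8815.25 BTU/hr


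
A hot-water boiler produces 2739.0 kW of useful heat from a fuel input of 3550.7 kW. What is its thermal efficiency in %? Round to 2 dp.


eta = (2739.0/3550.7)*100 = 77.14 %

77.14 %


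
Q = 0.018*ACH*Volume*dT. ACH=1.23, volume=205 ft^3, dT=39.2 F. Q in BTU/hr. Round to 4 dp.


Q = 0.018 * 1.23 * 205 * 39.2 = 177.9170 BTU/hr

177.9170 BTU/hr


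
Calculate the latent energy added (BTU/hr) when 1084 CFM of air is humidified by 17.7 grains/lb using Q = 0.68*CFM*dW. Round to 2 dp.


Q = 0.68 * 1084 * 17.7 = 13047.02 BTU/hr

13047.02 BTU/hr


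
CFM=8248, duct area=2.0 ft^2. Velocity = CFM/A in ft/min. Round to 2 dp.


V = 8248 / 2.0 = 4124.00 ft/min

4124.00 ft/min


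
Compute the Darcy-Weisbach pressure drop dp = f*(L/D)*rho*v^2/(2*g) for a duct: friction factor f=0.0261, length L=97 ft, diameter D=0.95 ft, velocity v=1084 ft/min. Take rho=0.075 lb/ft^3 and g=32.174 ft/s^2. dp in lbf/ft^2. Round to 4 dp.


v_fps = 1084/60 = 18.0667 ft/s
dp = 0.0261*(97/0.95)*0.075*18.0667^2/(2*32.174) = 1.0138 lbf/ft^2

1.0138 lbf/ft^2


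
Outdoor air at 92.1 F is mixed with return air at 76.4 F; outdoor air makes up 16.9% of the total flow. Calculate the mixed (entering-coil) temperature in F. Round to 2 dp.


T_mix = 76.4 + (16.9/100)*(92.1-76.4) = 79.05 F

79.05 F


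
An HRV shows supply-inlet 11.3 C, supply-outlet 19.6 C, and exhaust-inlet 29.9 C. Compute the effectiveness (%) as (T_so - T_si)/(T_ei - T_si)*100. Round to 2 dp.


eff = (19.6-11.3)/(29.9-11.3)*100 = 44.62 %

44.62 %


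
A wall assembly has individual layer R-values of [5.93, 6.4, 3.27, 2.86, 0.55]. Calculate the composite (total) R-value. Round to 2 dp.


R_total = 5.93 + 6.4 + 3.27 + 2.86 + 0.55 = 19.01

19.01


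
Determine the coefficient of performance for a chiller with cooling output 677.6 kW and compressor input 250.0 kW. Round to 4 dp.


COP = 677.6 / 250.0 = 2.7104

2.7104


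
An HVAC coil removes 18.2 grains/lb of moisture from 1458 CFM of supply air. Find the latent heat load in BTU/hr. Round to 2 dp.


Q = 0.68 * 1458 * 18.2 = 18044.21 BTU/hr

18044.21 BTU/hr


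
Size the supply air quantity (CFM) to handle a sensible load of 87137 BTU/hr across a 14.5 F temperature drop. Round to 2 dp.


CFM = 87137 / (1.08 * 14.5) = 5564.30

5564.30 CFM


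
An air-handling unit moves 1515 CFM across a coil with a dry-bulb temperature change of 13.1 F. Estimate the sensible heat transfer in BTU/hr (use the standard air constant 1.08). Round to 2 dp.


Q = 1.08 * 1515 * 13.1 = 21434.22 BTU/hr

21434.22 BTU/hr


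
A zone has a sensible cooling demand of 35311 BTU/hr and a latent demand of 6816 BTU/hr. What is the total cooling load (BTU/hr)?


Qt = 35311 + 6816 = 42127 BTU/hr

42127 BTU/hr


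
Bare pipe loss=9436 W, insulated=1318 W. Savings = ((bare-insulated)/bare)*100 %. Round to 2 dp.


Savings = ((9436-1318)/9436)*100 = 86.03 %

86.03 %


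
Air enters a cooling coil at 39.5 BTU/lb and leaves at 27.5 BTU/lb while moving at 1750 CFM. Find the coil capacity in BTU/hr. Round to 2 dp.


Q = 4.5 * 1750 * (39.5 - 27.5) = 94500.00 BTU/hr

94500.00 BTU/hr


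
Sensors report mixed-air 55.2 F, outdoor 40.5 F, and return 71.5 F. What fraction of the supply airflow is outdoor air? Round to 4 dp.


frac = (55.2 - 71.5) / (40.5 - 71.5) = 0.5258

0.5258


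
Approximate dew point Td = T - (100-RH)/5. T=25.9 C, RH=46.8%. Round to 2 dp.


Td = 25.9 - (100-46.8)/5 = 15.26 C

15.26 C


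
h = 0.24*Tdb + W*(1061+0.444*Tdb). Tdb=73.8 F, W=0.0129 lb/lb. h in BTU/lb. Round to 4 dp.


h = 0.24*73.8 + 0.0129*(1061+0.444*73.8) = 31.8216 BTU/lb

31.8216 BTU/lb


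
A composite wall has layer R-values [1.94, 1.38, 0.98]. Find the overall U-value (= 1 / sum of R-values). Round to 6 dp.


R_total = 1.94 + 1.38 + 0.98 = 4.30
U = 1/4.30 = 0.232558

0.232558


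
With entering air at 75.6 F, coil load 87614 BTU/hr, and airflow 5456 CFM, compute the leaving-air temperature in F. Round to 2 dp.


dT = 87614/(1.08*5456) = 14.8688
T_leave = 75.6 - 14.8688 = 60.73 F

60.73 F


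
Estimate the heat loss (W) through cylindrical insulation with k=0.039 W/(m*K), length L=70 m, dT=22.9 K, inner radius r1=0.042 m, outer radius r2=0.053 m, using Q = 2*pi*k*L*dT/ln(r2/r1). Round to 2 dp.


Q = 2*pi*0.039*70*22.9/ln(0.053/0.042) = 1688.60 W

1688.60 W


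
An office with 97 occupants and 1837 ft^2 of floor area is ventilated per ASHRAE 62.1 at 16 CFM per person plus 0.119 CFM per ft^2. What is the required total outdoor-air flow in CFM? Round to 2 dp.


Total = 97*16 + 1837*0.119 = 1770.60 CFM

1770.60 CFM


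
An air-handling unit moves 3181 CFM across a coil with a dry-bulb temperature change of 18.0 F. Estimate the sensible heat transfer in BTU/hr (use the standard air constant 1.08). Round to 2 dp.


Q = 1.08 * 3181 * 18.0 = 61838.64 BTU/hr

61838.64 BTU/hr


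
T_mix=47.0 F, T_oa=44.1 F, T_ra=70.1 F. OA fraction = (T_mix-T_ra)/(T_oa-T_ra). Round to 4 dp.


frac = (47.0 - 70.1) / (44.1 - 70.1) = 0.8885

0.8885


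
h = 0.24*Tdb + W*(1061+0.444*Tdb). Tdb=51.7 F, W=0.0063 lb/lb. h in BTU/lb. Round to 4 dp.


h = 0.24*51.7 + 0.0063*(1061+0.444*51.7) = 19.2369 BTU/lb

19.2369 BTU/lb


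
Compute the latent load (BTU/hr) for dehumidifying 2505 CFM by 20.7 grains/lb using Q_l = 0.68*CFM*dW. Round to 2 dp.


Q = 0.68 * 2505 * 20.7 = 35260.38 BTU/hr

35260.38 BTU/hr


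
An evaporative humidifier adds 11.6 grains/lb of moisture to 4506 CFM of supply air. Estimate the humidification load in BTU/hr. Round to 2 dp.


Q = 0.68 * 4506 * 11.6 = 35543.33 BTU/hr

35543.33 BTU/hr


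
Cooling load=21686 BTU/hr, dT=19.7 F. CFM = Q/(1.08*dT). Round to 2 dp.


CFM = 21686 / (1.08 * 19.7) = 1019.27

1019.27 CFM


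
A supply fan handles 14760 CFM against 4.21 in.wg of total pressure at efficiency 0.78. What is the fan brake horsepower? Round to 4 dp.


BHP = 14760 * 4.21 / (6356 * 0.78) = 12.5340 hp

12.5340 hp


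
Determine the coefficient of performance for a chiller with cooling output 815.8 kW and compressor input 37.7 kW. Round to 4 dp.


COP = 815.8 / 37.7 = 21.6393

21.6393


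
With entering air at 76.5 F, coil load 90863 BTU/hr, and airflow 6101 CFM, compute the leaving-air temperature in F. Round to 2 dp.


dT = 90863/(1.08*6101) = 13.7899
T_leave = 76.5 - 13.7899 = 62.71 F

62.71 F


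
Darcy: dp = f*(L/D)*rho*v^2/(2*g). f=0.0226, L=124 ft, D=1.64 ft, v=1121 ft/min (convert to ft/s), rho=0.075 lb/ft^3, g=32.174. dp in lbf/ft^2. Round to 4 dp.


v_fps = 1121/60 = 18.6833 ft/s
dp = 0.0226*(124/1.64)*0.075*18.6833^2/(2*32.174) = 0.6952 lbf/ft^2

0.6952 lbf/ft^2


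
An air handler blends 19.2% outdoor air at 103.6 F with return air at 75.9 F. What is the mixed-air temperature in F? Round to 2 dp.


T_mix = 75.9 + (19.2/100)*(103.6-75.9) = 81.22 F

81.22 F


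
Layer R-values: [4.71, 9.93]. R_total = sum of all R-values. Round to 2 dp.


R_total = 4.71 + 9.93 = 14.64

14.64


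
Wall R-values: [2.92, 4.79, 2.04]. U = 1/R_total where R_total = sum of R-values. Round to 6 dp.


R_total = 2.92 + 4.79 + 2.04 = 9.75
U = 1/9.75 = 0.102564

0.102564


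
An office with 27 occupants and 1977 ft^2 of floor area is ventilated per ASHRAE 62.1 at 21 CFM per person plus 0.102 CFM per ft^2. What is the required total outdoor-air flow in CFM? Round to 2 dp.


Total = 27*21 + 1977*0.102 = 768.65 CFM

768.65 CFM


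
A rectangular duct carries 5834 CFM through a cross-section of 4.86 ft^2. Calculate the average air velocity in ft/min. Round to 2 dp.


V = 5834 / 4.86 = 1200.41 ft/min

1200.41 ft/min


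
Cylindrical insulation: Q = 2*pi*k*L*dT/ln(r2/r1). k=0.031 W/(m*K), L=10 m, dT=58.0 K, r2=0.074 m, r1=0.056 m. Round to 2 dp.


Q = 2*pi*0.031*10*58.0/ln(0.074/0.056) = 405.33 W

405.33 W


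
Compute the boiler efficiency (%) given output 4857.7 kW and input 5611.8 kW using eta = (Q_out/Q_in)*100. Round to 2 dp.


eta = (4857.7/5611.8)*100 = 86.56 %

86.56 %


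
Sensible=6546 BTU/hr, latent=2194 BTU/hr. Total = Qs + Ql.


Qt = 6546 + 2194 = 8740 BTU/hr

8740 BTU/hr


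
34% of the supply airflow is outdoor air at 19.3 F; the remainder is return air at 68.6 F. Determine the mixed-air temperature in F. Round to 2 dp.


T_mix = 0.34*19.3 + 0.66*68.6 = 51.84 F

51.84 F


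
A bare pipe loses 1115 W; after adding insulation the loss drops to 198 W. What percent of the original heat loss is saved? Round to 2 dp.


Savings = ((1115-198)/1115)*100 = 82.24 %

82.24 %


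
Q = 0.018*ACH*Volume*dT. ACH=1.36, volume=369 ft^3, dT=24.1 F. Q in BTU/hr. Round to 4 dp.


Q = 0.018 * 1.36 * 369 * 24.1 = 217.6982 BTU/hr

217.6982 BTU/hr


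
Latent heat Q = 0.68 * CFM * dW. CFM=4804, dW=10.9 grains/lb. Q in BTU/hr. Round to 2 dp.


Q = 0.68 * 4804 * 10.9 = 35607.25 BTU/hr

35607.25 BTU/hr


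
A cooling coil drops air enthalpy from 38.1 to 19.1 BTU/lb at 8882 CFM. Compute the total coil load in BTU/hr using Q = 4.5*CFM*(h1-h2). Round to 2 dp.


Q = 4.5 * 8882 * (38.1 - 19.1) = 759411.00 BTU/hr

759411.00 BTU/hr


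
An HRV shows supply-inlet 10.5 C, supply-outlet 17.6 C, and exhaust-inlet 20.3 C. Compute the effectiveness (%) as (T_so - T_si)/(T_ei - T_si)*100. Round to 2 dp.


eff = (17.6-10.5)/(20.3-10.5)*100 = 72.45 %

72.45 %


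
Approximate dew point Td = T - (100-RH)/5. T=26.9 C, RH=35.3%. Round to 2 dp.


Td = 26.9 - (100-35.3)/5 = 13.96 C

13.96 C


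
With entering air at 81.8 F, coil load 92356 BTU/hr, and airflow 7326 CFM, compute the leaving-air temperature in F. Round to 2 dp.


dT = 92356/(1.08*7326) = 11.6728
T_leave = 81.8 - 11.6728 = 70.13 F

70.13 F


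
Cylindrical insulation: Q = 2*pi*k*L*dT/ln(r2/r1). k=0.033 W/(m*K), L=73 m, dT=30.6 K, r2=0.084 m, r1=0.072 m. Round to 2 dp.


Q = 2*pi*0.033*73*30.6/ln(0.084/0.072) = 3004.64 W

3004.64 W


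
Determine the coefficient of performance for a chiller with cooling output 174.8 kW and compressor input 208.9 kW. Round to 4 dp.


COP = 174.8 / 208.9 = 0.8368

0.8368


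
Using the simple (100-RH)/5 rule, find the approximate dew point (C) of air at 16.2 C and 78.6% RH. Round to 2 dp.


Td = 16.2 - (100-78.6)/5 = 11.92 C

11.92 C


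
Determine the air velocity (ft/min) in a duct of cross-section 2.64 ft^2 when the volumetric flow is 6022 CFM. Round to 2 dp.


V = 6022 / 2.64 = 2281.06 ft/min

2281.06 ft/min


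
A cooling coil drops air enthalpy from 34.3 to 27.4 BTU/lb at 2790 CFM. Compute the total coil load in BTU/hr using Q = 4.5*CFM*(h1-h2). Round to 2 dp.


Q = 4.5 * 2790 * (34.3 - 27.4) = 86629.50 BTU/hr

86629.50 BTU/hr


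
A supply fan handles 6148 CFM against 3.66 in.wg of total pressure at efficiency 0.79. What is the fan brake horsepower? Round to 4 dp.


BHP = 6148 * 3.66 / (6356 * 0.79) = 4.4813 hp

4.4813 hp


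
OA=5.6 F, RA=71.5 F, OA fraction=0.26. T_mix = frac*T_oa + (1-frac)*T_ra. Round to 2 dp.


T_mix = 0.26*5.6 + 0.74*71.5 = 54.37 F

54.37 F


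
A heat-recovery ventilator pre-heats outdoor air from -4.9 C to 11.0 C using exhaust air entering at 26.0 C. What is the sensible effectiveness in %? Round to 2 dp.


eff = (11.0-(-4.9))/(26.0-(-4.9))*100 = 51.46 %

51.46 %


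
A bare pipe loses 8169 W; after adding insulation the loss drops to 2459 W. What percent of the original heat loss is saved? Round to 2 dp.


Savings = ((8169-2459)/8169)*100 = 69.90 %

69.90 %


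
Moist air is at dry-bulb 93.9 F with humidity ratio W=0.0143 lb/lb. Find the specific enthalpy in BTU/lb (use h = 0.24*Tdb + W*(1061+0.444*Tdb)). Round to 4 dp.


h = 0.24*93.9 + 0.0143*(1061+0.444*93.9) = 38.3045 BTU/lb

38.3045 BTU/lb


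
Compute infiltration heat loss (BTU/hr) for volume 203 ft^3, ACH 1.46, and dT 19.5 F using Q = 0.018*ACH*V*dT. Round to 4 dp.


Q = 0.018 * 1.46 * 203 * 19.5 = 104.0294 BTU/hr

104.0294 BTU/hr


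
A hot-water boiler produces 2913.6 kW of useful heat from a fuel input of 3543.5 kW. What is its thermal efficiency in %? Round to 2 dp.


eta = (2913.6/3543.5)*100 = 82.22 %

82.22 %


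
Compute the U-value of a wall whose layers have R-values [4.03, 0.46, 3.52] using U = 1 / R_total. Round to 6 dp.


R_total = 4.03 + 0.46 + 3.52 = 8.01
U = 1/8.01 = 0.124844

0.124844


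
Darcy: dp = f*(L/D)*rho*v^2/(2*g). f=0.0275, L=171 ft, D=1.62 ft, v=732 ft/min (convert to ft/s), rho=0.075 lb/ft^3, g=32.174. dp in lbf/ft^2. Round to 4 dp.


v_fps = 732/60 = 12.2 ft/s
dp = 0.0275*(171/1.62)*0.075*12.2^2/(2*32.174) = 0.5036 lbf/ft^2

0.5036 lbf/ft^2


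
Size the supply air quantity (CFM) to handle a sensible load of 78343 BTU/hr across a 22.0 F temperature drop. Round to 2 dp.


CFM = 78343 / (1.08 * 22.0) = 3297.26

3297.26 CFM


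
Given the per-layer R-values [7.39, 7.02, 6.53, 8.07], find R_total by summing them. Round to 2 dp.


R_total = 7.39 + 7.02 + 6.53 + 8.07 = 29.01

29.01


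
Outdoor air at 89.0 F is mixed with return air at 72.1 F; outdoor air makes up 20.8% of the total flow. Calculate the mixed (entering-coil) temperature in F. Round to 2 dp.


T_mix = 72.1 + (20.8/100)*(89.0-72.1) = 75.62 F

75.62 F


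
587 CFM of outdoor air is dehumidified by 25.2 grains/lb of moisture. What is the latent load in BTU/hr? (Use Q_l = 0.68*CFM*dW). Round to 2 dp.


Q = 0.68 * 587 * 25.2 = 10058.83 BTU/hr

10058.83 BTU/hr


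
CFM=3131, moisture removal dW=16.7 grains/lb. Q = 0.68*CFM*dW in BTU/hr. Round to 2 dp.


Q = 0.68 * 3131 * 16.7 = 35555.64 BTU/hr

35555.64 BTU/hr


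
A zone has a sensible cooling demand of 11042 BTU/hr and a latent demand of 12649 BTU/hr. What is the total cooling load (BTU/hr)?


Qt = 11042 + 12649 = 23691 BTU/hr

23691 BTU/hr


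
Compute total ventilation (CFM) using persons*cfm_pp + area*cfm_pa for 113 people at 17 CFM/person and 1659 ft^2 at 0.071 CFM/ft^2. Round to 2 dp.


Total = 113*17 + 1659*0.071 = 2038.79 CFM

2038.79 CFM


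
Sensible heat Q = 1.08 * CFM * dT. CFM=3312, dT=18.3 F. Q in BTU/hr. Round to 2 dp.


Q = 1.08 * 3312 * 18.3 = 65458.37 BTU/hr

65458.37 BTU/hr


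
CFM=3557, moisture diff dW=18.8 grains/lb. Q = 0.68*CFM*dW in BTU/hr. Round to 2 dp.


Q = 0.68 * 3557 * 18.8 = 45472.69 BTU/hr

45472.69 BTU/hr


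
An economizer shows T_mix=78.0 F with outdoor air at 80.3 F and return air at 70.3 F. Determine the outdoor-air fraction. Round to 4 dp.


frac = (78.0 - 70.3) / (80.3 - 70.3) = 0.7700

0.7700


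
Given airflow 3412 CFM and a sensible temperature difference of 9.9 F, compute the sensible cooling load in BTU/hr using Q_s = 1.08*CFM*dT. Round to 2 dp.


Q = 1.08 * 3412 * 9.9 = 36481.10 BTU/hr

36481.10 BTU/hr


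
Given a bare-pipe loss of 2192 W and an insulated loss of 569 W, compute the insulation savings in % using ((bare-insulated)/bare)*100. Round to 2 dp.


Savings = ((2192-569)/2192)*100 = 74.04 %

74.04 %


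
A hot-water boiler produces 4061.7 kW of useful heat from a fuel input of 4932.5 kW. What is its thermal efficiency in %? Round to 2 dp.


eta = (4061.7/4932.5)*100 = 82.35 %

82.35 %


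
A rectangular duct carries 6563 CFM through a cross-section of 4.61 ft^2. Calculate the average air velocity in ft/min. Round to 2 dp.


V = 6563 / 4.61 = 1423.64 ft/min

1423.64 ft/min


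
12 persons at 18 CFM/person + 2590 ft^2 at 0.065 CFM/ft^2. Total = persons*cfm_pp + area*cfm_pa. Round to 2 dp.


Total = 12*18 + 2590*0.065 = 384.35 CFM

384.35 CFM


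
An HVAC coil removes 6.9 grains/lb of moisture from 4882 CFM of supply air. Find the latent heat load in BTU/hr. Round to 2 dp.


Q = 0.68 * 4882 * 6.9 = 22906.34 BTU/hr

22906.34 BTU/hr


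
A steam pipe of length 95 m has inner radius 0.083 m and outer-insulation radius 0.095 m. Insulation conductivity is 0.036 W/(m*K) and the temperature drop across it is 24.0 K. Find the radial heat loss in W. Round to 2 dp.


Q = 2*pi*0.036*95*24.0/ln(0.095/0.083) = 3819.15 W

3819.15 W


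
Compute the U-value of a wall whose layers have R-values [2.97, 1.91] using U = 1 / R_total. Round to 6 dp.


R_total = 2.97 + 1.91 = 4.88
U = 1/4.88 = 0.204918

0.204918


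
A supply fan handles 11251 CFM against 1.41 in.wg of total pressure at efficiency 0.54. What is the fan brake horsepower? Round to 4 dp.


BHP = 11251 * 1.41 / (6356 * 0.54) = 4.6220 hp

4.6220 hp


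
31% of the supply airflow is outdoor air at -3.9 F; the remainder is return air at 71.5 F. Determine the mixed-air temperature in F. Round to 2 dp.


T_mix = 0.31*(-3.9) + 0.69*71.5 = 48.13 F

48.13 F


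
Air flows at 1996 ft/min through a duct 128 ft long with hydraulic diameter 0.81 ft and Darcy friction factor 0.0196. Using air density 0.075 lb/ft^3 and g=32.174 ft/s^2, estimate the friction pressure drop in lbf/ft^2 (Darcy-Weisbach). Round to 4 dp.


v_fps = 1996/60 = 33.2667 ft/s
dp = 0.0196*(128/0.81)*0.075*33.2667^2/(2*32.174) = 3.9951 lbf/ft^2

3.9951 lbf/ft^2


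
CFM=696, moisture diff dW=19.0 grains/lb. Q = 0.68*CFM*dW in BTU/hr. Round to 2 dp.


Q = 0.68 * 696 * 19.0 = 8992.32 BTU/hr

8992.32 BTU/hr


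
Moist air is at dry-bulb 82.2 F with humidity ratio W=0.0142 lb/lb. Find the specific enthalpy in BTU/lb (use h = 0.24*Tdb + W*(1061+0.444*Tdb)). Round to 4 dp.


h = 0.24*82.2 + 0.0142*(1061+0.444*82.2) = 35.3125 BTU/lb

35.3125 BTU/lb


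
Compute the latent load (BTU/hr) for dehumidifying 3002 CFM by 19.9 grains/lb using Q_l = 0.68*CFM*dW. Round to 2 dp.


Q = 0.68 * 3002 * 19.9 = 40623.06 BTU/hr

40623.06 BTU/hr


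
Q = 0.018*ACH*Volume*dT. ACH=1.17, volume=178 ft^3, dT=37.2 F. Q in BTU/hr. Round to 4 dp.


Q = 0.018 * 1.17 * 178 * 37.2 = 139.4509 BTU/hr

139.4509 BTU/hr


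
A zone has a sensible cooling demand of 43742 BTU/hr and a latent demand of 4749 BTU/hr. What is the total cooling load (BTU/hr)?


Qt = 43742 + 4749 = 48491 BTU/hr

48491 BTU/hr


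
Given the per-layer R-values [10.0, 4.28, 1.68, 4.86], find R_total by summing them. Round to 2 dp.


R_total = 10.0 + 4.28 + 1.68 + 4.86 = 20.82

20.82


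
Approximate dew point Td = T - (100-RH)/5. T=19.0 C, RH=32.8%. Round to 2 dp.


Td = 19.0 - (100-32.8)/5 = 5.56 C

5.56 C


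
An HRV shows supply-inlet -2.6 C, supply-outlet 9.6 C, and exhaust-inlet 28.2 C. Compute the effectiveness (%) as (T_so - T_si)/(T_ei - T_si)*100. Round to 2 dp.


eff = (9.6-(-2.6))/(28.2-(-2.6))*100 = 39.61 %

39.61 %


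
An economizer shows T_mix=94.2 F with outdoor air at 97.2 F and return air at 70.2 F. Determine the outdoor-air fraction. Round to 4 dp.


frac = (94.2 - 70.2) / (97.2 - 70.2) = 0.8889

0.8889


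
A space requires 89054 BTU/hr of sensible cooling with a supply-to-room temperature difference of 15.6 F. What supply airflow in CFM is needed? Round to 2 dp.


CFM = 89054 / (1.08 * 15.6) = 5285.73

5285.73 CFM


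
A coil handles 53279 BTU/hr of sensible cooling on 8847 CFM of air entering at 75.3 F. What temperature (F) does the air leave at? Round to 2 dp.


dT = 53279/(1.08*8847) = 5.5762
T_leave = 75.3 - 5.5762 = 69.72 F

69.72 F


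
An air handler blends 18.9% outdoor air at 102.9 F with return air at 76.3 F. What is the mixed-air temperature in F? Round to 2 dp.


T_mix = 76.3 + (18.9/100)*(102.9-76.3) = 81.33 F

81.33 F


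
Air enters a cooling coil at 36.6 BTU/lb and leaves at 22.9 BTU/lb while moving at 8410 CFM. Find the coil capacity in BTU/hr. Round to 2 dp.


Q = 4.5 * 8410 * (36.6 - 22.9) = 518476.50 BTU/hr

518476.50 BTU/hr


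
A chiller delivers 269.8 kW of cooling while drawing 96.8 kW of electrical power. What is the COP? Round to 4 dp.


COP = 269.8 / 96.8 = 2.7872

2.7872


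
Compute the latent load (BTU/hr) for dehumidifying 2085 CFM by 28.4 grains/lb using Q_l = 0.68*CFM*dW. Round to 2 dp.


Q = 0.68 * 2085 * 28.4 = 40265.52 BTU/hr

40265.52 BTU/hr


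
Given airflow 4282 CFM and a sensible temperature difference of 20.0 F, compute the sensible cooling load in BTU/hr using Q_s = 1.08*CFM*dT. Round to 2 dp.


Q = 1.08 * 4282 * 20.0 = 92491.20 BTU/hr

92491.20 BTU/hr


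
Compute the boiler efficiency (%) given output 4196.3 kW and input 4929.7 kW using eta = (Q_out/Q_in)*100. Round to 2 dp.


eta = (4196.3/4929.7)*100 = 85.12 %

85.12 %


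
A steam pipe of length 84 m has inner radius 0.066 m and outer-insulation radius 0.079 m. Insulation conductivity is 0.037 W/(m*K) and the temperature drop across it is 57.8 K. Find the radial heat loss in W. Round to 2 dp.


Q = 2*pi*0.037*84*57.8/ln(0.079/0.066) = 6277.92 W

6277.92 W


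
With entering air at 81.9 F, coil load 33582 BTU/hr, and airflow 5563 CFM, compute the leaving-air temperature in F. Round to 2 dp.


dT = 33582/(1.08*5563) = 5.5895
T_leave = 81.9 - 5.5895 = 76.31 F

76.31 F


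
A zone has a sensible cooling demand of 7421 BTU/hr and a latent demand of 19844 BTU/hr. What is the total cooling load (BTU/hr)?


Qt = 7421 + 19844 = 27265 BTU/hr

27265 BTU/hr


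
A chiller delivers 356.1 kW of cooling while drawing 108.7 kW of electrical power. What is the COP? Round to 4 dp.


COP = 356.1 / 108.7 = 3.2760

3.2760


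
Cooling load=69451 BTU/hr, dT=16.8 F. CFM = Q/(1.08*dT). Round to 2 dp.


CFM = 69451 / (1.08 * 16.8) = 3827.77

3827.77 CFM


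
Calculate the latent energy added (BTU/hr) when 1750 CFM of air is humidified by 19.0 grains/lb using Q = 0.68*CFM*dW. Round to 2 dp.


Q = 0.68 * 1750 * 19.0 = 22610.00 BTU/hr

22610.00 BTU/hr


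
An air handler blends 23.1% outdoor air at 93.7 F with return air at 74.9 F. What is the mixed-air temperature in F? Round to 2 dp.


T_mix = 74.9 + (23.1/100)*(93.7-74.9) = 79.24 F

79.24 F


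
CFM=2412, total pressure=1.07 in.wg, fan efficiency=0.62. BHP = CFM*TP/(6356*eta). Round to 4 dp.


BHP = 2412 * 1.07 / (6356 * 0.62) = 0.6549 hp

0.6549 hp


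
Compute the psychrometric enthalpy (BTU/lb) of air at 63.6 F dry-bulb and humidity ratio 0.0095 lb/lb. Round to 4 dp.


h = 0.24*63.6 + 0.0095*(1061+0.444*63.6) = 25.6118 BTU/lb

25.6118 BTU/lb


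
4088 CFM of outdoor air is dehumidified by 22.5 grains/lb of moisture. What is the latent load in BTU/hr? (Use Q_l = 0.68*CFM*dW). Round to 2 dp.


Q = 0.68 * 4088 * 22.5 = 62546.40 BTU/hr

62546.40 BTU/hr


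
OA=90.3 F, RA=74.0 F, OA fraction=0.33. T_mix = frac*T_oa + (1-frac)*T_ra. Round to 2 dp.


T_mix = 0.33*90.3 + 0.67*74.0 = 79.38 F

79.38 F


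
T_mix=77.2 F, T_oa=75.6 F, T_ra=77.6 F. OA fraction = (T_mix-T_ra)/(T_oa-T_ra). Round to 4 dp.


frac = (77.2 - 77.6) / (75.6 - 77.6) = 0.2000

0.2000


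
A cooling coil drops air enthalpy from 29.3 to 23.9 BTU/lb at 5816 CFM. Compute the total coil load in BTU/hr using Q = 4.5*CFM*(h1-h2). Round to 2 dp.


Q = 4.5 * 5816 * (29.3 - 23.9) = 141328.80 BTU/hr

141328.80 BTU/hr


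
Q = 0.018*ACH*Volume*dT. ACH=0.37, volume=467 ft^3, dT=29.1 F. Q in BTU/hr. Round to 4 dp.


Q = 0.018 * 0.37 * 467 * 29.1 = 90.5074 BTU/hr

90.5074 BTU/hr


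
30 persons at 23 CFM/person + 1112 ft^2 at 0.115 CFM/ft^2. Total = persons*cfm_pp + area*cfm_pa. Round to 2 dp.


Total = 30*23 + 1112*0.115 = 817.88 CFM

817.88 CFM


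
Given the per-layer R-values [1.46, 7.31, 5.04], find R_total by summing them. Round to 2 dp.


R_total = 1.46 + 7.31 + 5.04 = 13.81

13.81


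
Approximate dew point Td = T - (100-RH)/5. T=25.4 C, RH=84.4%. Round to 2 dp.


Td = 25.4 - (100-84.4)/5 = 22.28 C

22.28 C


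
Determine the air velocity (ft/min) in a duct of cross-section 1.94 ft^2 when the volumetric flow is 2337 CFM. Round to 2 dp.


V = 2337 / 1.94 = 1204.64 ft/min

1204.64 ft/min


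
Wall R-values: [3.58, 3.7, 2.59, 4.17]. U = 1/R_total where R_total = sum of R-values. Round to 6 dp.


R_total = 3.58 + 3.7 + 2.59 + 4.17 = 14.04
U = 1/14.04 = 0.071225

0.071225


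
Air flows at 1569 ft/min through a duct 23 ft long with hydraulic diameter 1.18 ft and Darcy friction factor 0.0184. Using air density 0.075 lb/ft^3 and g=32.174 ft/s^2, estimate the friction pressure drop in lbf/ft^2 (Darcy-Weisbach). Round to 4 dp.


v_fps = 1569/60 = 26.15 ft/s
dp = 0.0184*(23/1.18)*0.075*26.15^2/(2*32.174) = 0.2858 lbf/ft^2

0.2858 lbf/ft^2


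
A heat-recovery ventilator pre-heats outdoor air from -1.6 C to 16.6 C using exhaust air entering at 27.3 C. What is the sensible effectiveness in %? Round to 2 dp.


eff = (16.6-(-1.6))/(27.3-(-1.6))*100 = 62.98 %

62.98 %


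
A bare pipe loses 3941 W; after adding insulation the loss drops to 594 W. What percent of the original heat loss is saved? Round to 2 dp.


Savings = ((3941-594)/3941)*100 = 84.93 %

84.93 %


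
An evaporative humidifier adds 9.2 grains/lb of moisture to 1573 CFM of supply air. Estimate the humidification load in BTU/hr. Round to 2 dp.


Q = 0.68 * 1573 * 9.2 = 9840.69 BTU/hr

9840.69 BTU/hr


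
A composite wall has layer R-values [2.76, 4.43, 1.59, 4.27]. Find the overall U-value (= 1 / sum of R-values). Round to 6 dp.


R_total = 2.76 + 4.43 + 1.59 + 4.27 = 13.05
U = 1/13.05 = 0.076628

0.076628


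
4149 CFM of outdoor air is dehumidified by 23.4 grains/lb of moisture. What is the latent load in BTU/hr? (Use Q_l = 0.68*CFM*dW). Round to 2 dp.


Q = 0.68 * 4149 * 23.4 = 66018.89 BTU/hr

66018.89 BTU/hr


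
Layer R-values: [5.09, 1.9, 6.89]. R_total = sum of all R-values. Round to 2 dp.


R_total = 5.09 + 1.9 + 6.89 = 13.88

13.88


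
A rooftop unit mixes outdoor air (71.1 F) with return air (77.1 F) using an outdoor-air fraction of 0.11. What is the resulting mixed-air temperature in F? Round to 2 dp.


T_mix = 0.11*71.1 + 0.89*77.1 = 76.44 F

76.44 F


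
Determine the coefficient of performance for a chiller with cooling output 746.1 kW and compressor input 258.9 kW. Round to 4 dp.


COP = 746.1 / 258.9 = 2.8818

2.8818


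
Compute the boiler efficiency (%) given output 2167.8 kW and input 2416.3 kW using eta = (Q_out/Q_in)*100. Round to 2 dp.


eta = (2167.8/2416.3)*100 = 89.72 %

89.72 %


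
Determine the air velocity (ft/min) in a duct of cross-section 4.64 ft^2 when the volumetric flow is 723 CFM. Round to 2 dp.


V = 723 / 4.64 = 155.82 ft/min

155.82 ft/min


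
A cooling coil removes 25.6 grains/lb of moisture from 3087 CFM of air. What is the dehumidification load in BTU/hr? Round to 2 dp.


Q = 0.68 * 3087 * 25.6 = 53738.50 BTU/hr

53738.50 BTU/hr


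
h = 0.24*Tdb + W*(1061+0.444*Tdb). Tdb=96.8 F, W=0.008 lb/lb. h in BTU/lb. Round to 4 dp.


h = 0.24*96.8 + 0.008*(1061+0.444*96.8) = 32.0638 BTU/lb

32.0638 BTU/lb


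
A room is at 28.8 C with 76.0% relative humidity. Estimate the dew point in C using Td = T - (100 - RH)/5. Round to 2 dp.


Td = 28.8 - (100-76.0)/5 = 24.00 C

24.00 C


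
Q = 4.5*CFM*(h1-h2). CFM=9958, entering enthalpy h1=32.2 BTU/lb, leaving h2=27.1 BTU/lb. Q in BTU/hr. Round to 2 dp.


Q = 4.5 * 9958 * (32.2 - 27.1) = 228536.10 BTU/hr

228536.10 BTU/hr


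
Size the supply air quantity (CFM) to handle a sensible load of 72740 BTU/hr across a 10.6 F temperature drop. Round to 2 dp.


CFM = 72740 / (1.08 * 10.6) = 6353.95

6353.95 CFM


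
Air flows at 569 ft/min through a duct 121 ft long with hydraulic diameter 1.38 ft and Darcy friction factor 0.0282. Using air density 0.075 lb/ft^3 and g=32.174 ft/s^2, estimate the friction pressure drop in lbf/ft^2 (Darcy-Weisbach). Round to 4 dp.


v_fps = 569/60 = 9.4833 ft/s
dp = 0.0282*(121/1.38)*0.075*9.4833^2/(2*32.174) = 0.2592 lbf/ft^2

0.2592 lbf/ft^2


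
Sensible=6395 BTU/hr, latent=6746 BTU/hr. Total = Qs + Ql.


Qt = 6395 + 6746 = 13141 BTU/hr

13141 BTU/hr
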